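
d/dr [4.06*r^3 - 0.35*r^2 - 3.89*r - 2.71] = 12.18*r^2 - 0.7*r - 3.89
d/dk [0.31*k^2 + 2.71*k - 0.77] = 0.62*k + 2.71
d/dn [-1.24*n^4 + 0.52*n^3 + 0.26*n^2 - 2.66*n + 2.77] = -4.96*n^3 + 1.56*n^2 + 0.52*n - 2.66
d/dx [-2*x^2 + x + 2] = 1 - 4*x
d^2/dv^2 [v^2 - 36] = 2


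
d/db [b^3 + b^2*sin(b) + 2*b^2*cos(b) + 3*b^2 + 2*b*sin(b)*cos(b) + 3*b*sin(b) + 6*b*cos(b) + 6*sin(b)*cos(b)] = -2*b^2*sin(b) + b^2*cos(b) + 3*b^2 - 4*b*sin(b) + 7*b*cos(b) + 2*b*cos(2*b) + 6*b + 3*sin(b) + sin(2*b) + 6*cos(b) + 6*cos(2*b)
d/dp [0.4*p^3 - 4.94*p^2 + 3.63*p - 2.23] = 1.2*p^2 - 9.88*p + 3.63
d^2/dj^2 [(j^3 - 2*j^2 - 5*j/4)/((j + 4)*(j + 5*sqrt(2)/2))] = 2*(60*sqrt(2)*j^3 + 141*j^3 + 600*j^2 + 720*sqrt(2)*j^2 + 150*sqrt(2)*j + 2400*j - 1350 + 200*sqrt(2))/(4*j^6 + 30*sqrt(2)*j^5 + 48*j^5 + 342*j^4 + 360*sqrt(2)*j^4 + 2056*j^3 + 1565*sqrt(2)*j^3 + 3420*sqrt(2)*j^2 + 7200*j^2 + 6000*sqrt(2)*j + 9600*j + 8000*sqrt(2))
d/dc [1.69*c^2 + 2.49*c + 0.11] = 3.38*c + 2.49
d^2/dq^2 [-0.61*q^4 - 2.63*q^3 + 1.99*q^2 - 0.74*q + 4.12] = -7.32*q^2 - 15.78*q + 3.98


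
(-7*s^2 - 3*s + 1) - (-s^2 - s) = -6*s^2 - 2*s + 1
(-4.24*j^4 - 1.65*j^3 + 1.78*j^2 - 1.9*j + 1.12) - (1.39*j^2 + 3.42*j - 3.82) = -4.24*j^4 - 1.65*j^3 + 0.39*j^2 - 5.32*j + 4.94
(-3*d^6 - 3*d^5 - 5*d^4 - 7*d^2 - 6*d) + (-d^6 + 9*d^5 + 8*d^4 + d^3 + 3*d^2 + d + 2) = -4*d^6 + 6*d^5 + 3*d^4 + d^3 - 4*d^2 - 5*d + 2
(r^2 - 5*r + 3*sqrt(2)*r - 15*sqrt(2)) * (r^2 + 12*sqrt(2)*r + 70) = r^4 - 5*r^3 + 15*sqrt(2)*r^3 - 75*sqrt(2)*r^2 + 142*r^2 - 710*r + 210*sqrt(2)*r - 1050*sqrt(2)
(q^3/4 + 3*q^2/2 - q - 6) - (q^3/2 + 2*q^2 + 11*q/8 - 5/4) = -q^3/4 - q^2/2 - 19*q/8 - 19/4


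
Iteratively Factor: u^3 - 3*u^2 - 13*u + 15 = (u - 1)*(u^2 - 2*u - 15) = (u - 1)*(u + 3)*(u - 5)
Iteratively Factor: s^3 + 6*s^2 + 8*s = (s + 2)*(s^2 + 4*s) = s*(s + 2)*(s + 4)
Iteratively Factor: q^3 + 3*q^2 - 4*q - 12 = (q + 3)*(q^2 - 4) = (q + 2)*(q + 3)*(q - 2)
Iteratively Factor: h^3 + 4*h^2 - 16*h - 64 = (h - 4)*(h^2 + 8*h + 16) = (h - 4)*(h + 4)*(h + 4)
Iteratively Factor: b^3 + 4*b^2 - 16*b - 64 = (b + 4)*(b^2 - 16) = (b + 4)^2*(b - 4)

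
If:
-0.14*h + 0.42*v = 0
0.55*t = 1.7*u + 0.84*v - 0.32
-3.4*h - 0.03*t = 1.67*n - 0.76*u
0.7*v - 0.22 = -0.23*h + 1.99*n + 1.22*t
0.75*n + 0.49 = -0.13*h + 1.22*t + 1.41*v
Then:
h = 0.16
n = -0.21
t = 0.23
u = 0.24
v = 0.05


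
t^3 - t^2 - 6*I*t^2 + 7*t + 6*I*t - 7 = (t - 1)*(t - 7*I)*(t + I)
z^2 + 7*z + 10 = (z + 2)*(z + 5)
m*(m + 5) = m^2 + 5*m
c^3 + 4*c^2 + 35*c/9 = c*(c + 5/3)*(c + 7/3)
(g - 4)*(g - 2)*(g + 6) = g^3 - 28*g + 48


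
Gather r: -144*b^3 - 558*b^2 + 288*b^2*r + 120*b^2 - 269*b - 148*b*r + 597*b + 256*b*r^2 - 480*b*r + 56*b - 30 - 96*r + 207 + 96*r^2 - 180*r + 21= -144*b^3 - 438*b^2 + 384*b + r^2*(256*b + 96) + r*(288*b^2 - 628*b - 276) + 198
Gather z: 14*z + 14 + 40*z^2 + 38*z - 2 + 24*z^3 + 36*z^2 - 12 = 24*z^3 + 76*z^2 + 52*z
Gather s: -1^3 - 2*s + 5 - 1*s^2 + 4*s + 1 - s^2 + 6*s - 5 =-2*s^2 + 8*s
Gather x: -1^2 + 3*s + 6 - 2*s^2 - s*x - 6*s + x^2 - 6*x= -2*s^2 - 3*s + x^2 + x*(-s - 6) + 5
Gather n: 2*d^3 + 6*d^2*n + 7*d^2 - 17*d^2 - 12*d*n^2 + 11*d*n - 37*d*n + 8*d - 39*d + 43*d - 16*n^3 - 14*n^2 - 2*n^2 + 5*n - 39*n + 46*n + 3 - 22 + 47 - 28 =2*d^3 - 10*d^2 + 12*d - 16*n^3 + n^2*(-12*d - 16) + n*(6*d^2 - 26*d + 12)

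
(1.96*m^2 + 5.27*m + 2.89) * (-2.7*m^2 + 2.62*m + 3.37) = -5.292*m^4 - 9.0938*m^3 + 12.6096*m^2 + 25.3317*m + 9.7393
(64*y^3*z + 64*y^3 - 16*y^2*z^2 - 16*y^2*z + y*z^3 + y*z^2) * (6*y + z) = 384*y^4*z + 384*y^4 - 32*y^3*z^2 - 32*y^3*z - 10*y^2*z^3 - 10*y^2*z^2 + y*z^4 + y*z^3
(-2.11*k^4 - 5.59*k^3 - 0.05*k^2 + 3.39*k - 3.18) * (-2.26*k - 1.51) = 4.7686*k^5 + 15.8195*k^4 + 8.5539*k^3 - 7.5859*k^2 + 2.0679*k + 4.8018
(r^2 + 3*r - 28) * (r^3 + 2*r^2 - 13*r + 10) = r^5 + 5*r^4 - 35*r^3 - 85*r^2 + 394*r - 280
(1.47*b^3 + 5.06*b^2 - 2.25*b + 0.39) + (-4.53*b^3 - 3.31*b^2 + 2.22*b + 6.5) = -3.06*b^3 + 1.75*b^2 - 0.0299999999999998*b + 6.89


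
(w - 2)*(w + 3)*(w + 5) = w^3 + 6*w^2 - w - 30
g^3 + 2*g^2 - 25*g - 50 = (g - 5)*(g + 2)*(g + 5)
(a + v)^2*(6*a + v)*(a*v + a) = 6*a^4*v + 6*a^4 + 13*a^3*v^2 + 13*a^3*v + 8*a^2*v^3 + 8*a^2*v^2 + a*v^4 + a*v^3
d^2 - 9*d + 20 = (d - 5)*(d - 4)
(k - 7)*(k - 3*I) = k^2 - 7*k - 3*I*k + 21*I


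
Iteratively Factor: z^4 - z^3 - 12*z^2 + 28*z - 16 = (z - 2)*(z^3 + z^2 - 10*z + 8) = (z - 2)*(z - 1)*(z^2 + 2*z - 8) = (z - 2)*(z - 1)*(z + 4)*(z - 2)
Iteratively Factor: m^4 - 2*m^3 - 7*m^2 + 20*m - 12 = (m + 3)*(m^3 - 5*m^2 + 8*m - 4) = (m - 2)*(m + 3)*(m^2 - 3*m + 2) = (m - 2)^2*(m + 3)*(m - 1)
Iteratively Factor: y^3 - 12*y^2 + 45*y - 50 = (y - 5)*(y^2 - 7*y + 10) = (y - 5)*(y - 2)*(y - 5)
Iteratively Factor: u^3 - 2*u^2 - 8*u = (u)*(u^2 - 2*u - 8) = u*(u - 4)*(u + 2)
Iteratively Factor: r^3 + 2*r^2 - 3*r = (r - 1)*(r^2 + 3*r) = (r - 1)*(r + 3)*(r)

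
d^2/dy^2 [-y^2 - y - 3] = -2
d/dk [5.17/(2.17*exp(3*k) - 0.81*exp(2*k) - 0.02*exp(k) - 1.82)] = (-33.6567*exp(2*k) + 8.3754*exp(k) + 0.1034)*exp(k)/(-2.17*exp(3*k) + 0.81*exp(2*k) + 0.02*exp(k) + 1.82)^2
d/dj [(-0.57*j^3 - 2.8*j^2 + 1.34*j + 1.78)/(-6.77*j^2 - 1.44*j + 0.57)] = (3.8589*j^4 + 1.6416*j^3 + 12.1291*j^2 + 20.9092*j + 3.327)/(45.8329*j^4 + 19.4976*j^3 - 5.6442*j^2 - 1.6416*j + 0.3249)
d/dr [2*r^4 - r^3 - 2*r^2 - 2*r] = 8*r^3 - 3*r^2 - 4*r - 2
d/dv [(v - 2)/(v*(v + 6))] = (-v^2 + 4*v + 12)/(v^2*(v^2 + 12*v + 36))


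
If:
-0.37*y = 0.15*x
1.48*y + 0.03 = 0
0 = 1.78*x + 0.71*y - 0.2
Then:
No Solution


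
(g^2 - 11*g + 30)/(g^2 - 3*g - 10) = (g - 6)/(g + 2)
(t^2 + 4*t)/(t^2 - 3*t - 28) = t/(t - 7)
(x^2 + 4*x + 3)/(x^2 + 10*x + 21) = (x + 1)/(x + 7)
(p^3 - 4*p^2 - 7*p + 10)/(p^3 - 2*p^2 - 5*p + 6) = (p - 5)/(p - 3)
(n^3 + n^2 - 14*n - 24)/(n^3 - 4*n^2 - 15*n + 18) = (n^2 - 2*n - 8)/(n^2 - 7*n + 6)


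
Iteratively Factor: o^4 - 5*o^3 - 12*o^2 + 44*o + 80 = (o + 2)*(o^3 - 7*o^2 + 2*o + 40) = (o - 5)*(o + 2)*(o^2 - 2*o - 8) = (o - 5)*(o + 2)^2*(o - 4)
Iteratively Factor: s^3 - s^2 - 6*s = (s + 2)*(s^2 - 3*s) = s*(s + 2)*(s - 3)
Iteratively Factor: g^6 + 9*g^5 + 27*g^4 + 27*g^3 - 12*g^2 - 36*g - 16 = (g + 2)*(g^5 + 7*g^4 + 13*g^3 + g^2 - 14*g - 8) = (g + 1)*(g + 2)*(g^4 + 6*g^3 + 7*g^2 - 6*g - 8) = (g + 1)*(g + 2)^2*(g^3 + 4*g^2 - g - 4) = (g - 1)*(g + 1)*(g + 2)^2*(g^2 + 5*g + 4) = (g - 1)*(g + 1)*(g + 2)^2*(g + 4)*(g + 1)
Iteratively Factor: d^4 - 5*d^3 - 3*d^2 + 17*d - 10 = (d - 1)*(d^3 - 4*d^2 - 7*d + 10) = (d - 1)*(d + 2)*(d^2 - 6*d + 5) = (d - 5)*(d - 1)*(d + 2)*(d - 1)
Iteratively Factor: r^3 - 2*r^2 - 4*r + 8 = (r + 2)*(r^2 - 4*r + 4) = (r - 2)*(r + 2)*(r - 2)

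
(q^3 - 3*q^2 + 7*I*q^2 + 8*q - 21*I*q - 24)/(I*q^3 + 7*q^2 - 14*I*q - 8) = (-I*q^2 + q*(8 + 3*I) - 24)/(q^2 - 6*I*q - 8)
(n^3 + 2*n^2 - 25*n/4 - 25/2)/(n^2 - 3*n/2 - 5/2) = (n^2 + 9*n/2 + 5)/(n + 1)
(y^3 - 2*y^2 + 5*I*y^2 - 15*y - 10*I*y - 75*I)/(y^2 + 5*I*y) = y - 2 - 15/y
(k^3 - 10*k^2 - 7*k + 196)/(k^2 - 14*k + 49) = k + 4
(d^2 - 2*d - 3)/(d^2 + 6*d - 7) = (d^2 - 2*d - 3)/(d^2 + 6*d - 7)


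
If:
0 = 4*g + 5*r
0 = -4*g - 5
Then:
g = -5/4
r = 1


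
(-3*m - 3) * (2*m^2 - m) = -6*m^3 - 3*m^2 + 3*m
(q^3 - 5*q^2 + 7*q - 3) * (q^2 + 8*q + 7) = q^5 + 3*q^4 - 26*q^3 + 18*q^2 + 25*q - 21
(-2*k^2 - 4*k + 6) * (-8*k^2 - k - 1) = 16*k^4 + 34*k^3 - 42*k^2 - 2*k - 6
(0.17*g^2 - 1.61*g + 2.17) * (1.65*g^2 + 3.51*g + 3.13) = 0.2805*g^4 - 2.0598*g^3 - 1.5385*g^2 + 2.5774*g + 6.7921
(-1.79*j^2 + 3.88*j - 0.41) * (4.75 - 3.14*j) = 5.6206*j^3 - 20.6857*j^2 + 19.7174*j - 1.9475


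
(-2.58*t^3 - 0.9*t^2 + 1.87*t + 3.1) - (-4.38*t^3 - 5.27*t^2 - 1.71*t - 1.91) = 1.8*t^3 + 4.37*t^2 + 3.58*t + 5.01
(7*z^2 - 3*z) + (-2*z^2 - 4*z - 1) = 5*z^2 - 7*z - 1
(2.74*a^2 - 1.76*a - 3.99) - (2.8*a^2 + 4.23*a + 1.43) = -0.0599999999999996*a^2 - 5.99*a - 5.42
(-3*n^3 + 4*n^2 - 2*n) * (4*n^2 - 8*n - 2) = -12*n^5 + 40*n^4 - 34*n^3 + 8*n^2 + 4*n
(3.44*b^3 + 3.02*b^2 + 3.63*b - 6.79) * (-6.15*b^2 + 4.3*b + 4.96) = -21.156*b^5 - 3.781*b^4 + 7.7239*b^3 + 72.3467*b^2 - 11.1922*b - 33.6784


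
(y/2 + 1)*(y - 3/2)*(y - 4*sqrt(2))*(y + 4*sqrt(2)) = y^4/2 + y^3/4 - 35*y^2/2 - 8*y + 48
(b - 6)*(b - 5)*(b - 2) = b^3 - 13*b^2 + 52*b - 60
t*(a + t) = a*t + t^2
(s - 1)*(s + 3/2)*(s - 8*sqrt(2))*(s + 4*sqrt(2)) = s^4 - 4*sqrt(2)*s^3 + s^3/2 - 131*s^2/2 - 2*sqrt(2)*s^2 - 32*s + 6*sqrt(2)*s + 96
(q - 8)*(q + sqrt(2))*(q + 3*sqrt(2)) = q^3 - 8*q^2 + 4*sqrt(2)*q^2 - 32*sqrt(2)*q + 6*q - 48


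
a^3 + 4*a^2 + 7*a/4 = a*(a + 1/2)*(a + 7/2)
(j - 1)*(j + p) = j^2 + j*p - j - p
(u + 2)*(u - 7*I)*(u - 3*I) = u^3 + 2*u^2 - 10*I*u^2 - 21*u - 20*I*u - 42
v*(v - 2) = v^2 - 2*v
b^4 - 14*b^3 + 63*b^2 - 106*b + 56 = (b - 7)*(b - 4)*(b - 2)*(b - 1)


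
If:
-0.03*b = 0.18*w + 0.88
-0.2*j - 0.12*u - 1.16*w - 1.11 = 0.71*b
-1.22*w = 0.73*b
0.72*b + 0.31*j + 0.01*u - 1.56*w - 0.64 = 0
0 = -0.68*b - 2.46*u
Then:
No Solution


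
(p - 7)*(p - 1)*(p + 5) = p^3 - 3*p^2 - 33*p + 35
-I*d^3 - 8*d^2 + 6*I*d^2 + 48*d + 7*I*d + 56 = (d - 7)*(d - 8*I)*(-I*d - I)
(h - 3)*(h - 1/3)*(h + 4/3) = h^3 - 2*h^2 - 31*h/9 + 4/3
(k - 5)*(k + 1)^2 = k^3 - 3*k^2 - 9*k - 5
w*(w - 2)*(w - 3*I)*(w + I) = w^4 - 2*w^3 - 2*I*w^3 + 3*w^2 + 4*I*w^2 - 6*w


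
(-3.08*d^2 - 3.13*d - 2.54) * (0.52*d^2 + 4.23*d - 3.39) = -1.6016*d^4 - 14.656*d^3 - 4.1195*d^2 - 0.133500000000002*d + 8.6106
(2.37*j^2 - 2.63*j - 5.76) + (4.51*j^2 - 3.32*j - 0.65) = 6.88*j^2 - 5.95*j - 6.41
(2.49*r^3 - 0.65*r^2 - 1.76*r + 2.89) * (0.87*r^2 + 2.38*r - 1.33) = 2.1663*r^5 + 5.3607*r^4 - 6.3899*r^3 - 0.81*r^2 + 9.219*r - 3.8437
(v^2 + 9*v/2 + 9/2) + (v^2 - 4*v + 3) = 2*v^2 + v/2 + 15/2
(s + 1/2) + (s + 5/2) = 2*s + 3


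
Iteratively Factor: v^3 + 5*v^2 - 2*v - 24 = (v - 2)*(v^2 + 7*v + 12) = (v - 2)*(v + 4)*(v + 3)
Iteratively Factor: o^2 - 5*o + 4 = (o - 1)*(o - 4)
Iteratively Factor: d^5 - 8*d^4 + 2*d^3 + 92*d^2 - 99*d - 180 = (d + 3)*(d^4 - 11*d^3 + 35*d^2 - 13*d - 60) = (d - 5)*(d + 3)*(d^3 - 6*d^2 + 5*d + 12) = (d - 5)*(d - 3)*(d + 3)*(d^2 - 3*d - 4) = (d - 5)*(d - 3)*(d + 1)*(d + 3)*(d - 4)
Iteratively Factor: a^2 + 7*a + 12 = (a + 3)*(a + 4)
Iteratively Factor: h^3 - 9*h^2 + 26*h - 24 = (h - 3)*(h^2 - 6*h + 8) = (h - 3)*(h - 2)*(h - 4)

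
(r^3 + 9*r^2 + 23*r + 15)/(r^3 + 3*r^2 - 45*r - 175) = (r^2 + 4*r + 3)/(r^2 - 2*r - 35)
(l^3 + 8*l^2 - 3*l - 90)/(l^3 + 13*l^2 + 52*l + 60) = (l - 3)/(l + 2)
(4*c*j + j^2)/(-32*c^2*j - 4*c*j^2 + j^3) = -1/(8*c - j)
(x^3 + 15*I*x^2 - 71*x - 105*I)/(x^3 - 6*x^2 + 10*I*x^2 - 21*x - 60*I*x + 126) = (x + 5*I)/(x - 6)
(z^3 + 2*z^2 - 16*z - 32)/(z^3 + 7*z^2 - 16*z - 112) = (z + 2)/(z + 7)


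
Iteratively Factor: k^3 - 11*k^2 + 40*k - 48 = (k - 4)*(k^2 - 7*k + 12) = (k - 4)^2*(k - 3)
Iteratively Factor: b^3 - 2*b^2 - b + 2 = (b - 2)*(b^2 - 1) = (b - 2)*(b + 1)*(b - 1)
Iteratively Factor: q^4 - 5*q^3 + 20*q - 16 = (q - 4)*(q^3 - q^2 - 4*q + 4) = (q - 4)*(q + 2)*(q^2 - 3*q + 2) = (q - 4)*(q - 2)*(q + 2)*(q - 1)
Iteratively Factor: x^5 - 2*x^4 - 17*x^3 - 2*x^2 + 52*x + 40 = (x - 5)*(x^4 + 3*x^3 - 2*x^2 - 12*x - 8) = (x - 5)*(x - 2)*(x^3 + 5*x^2 + 8*x + 4) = (x - 5)*(x - 2)*(x + 1)*(x^2 + 4*x + 4) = (x - 5)*(x - 2)*(x + 1)*(x + 2)*(x + 2)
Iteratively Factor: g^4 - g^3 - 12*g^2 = (g)*(g^3 - g^2 - 12*g) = g*(g - 4)*(g^2 + 3*g) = g^2*(g - 4)*(g + 3)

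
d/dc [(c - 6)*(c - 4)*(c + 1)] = 3*c^2 - 18*c + 14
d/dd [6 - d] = -1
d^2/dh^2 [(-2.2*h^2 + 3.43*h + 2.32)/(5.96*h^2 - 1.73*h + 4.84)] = (198.310656*h^3 + 875.233152*h^2 - 737.185248*h - 165.592728)/(211.708736*h^6 - 184.357104*h^5 + 569.286684*h^4 - 304.603349*h^3 + 462.306636*h^2 - 121.578864*h + 113.379904)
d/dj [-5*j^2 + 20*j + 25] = 20 - 10*j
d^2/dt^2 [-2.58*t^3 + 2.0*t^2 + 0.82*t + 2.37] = 4.0 - 15.48*t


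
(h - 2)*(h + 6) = h^2 + 4*h - 12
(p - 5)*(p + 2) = p^2 - 3*p - 10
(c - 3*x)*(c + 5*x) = c^2 + 2*c*x - 15*x^2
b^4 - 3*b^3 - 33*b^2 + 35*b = b*(b - 7)*(b - 1)*(b + 5)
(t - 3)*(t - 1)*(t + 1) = t^3 - 3*t^2 - t + 3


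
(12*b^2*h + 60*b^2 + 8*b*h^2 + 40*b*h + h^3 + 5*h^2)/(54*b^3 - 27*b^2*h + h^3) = (2*b*h + 10*b + h^2 + 5*h)/(9*b^2 - 6*b*h + h^2)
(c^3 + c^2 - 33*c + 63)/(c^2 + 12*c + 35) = (c^2 - 6*c + 9)/(c + 5)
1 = 1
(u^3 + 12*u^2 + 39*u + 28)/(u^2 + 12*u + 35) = (u^2 + 5*u + 4)/(u + 5)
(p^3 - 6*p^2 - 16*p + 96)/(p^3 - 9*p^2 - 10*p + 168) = (p - 4)/(p - 7)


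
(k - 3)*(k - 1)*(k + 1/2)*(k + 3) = k^4 - k^3/2 - 19*k^2/2 + 9*k/2 + 9/2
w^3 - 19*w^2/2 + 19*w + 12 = (w - 6)*(w - 4)*(w + 1/2)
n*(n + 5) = n^2 + 5*n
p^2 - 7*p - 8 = (p - 8)*(p + 1)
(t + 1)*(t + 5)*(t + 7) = t^3 + 13*t^2 + 47*t + 35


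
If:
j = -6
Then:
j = -6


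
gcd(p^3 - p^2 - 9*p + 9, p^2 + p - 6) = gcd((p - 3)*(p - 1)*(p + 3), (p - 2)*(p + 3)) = p + 3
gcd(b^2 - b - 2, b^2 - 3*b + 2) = b - 2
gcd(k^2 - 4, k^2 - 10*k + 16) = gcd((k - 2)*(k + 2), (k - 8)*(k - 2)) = k - 2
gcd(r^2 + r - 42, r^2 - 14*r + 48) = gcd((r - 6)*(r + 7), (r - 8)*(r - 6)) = r - 6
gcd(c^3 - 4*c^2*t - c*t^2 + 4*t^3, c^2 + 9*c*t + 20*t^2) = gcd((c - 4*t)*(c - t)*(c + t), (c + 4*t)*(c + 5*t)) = 1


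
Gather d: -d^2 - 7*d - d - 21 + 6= -d^2 - 8*d - 15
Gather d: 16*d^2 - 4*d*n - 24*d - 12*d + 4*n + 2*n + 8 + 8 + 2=16*d^2 + d*(-4*n - 36) + 6*n + 18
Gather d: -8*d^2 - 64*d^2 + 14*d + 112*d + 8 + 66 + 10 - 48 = -72*d^2 + 126*d + 36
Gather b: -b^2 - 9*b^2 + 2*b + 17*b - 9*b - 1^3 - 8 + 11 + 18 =-10*b^2 + 10*b + 20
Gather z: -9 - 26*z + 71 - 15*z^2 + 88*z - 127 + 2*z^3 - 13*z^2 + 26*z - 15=2*z^3 - 28*z^2 + 88*z - 80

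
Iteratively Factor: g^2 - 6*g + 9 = (g - 3)*(g - 3)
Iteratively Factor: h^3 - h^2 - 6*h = (h - 3)*(h^2 + 2*h) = (h - 3)*(h + 2)*(h)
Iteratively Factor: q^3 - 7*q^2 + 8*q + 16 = (q - 4)*(q^2 - 3*q - 4) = (q - 4)^2*(q + 1)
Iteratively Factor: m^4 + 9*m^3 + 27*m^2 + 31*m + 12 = (m + 4)*(m^3 + 5*m^2 + 7*m + 3) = (m + 1)*(m + 4)*(m^2 + 4*m + 3) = (m + 1)*(m + 3)*(m + 4)*(m + 1)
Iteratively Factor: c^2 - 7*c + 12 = (c - 3)*(c - 4)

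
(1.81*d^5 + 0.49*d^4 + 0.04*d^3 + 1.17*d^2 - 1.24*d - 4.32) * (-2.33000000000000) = -4.2173*d^5 - 1.1417*d^4 - 0.0932*d^3 - 2.7261*d^2 + 2.8892*d + 10.0656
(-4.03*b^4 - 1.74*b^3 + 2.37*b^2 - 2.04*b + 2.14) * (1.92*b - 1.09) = -7.7376*b^5 + 1.0519*b^4 + 6.447*b^3 - 6.5001*b^2 + 6.3324*b - 2.3326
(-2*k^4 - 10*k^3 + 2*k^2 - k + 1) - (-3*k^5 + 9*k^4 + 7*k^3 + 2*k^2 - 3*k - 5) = 3*k^5 - 11*k^4 - 17*k^3 + 2*k + 6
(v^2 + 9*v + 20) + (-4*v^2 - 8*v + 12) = -3*v^2 + v + 32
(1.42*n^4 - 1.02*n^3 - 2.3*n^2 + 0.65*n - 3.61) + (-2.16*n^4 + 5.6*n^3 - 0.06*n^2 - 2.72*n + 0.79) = -0.74*n^4 + 4.58*n^3 - 2.36*n^2 - 2.07*n - 2.82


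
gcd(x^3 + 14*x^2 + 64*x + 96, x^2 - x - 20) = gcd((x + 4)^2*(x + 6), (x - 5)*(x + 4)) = x + 4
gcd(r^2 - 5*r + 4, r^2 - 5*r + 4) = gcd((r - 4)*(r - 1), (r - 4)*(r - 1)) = r^2 - 5*r + 4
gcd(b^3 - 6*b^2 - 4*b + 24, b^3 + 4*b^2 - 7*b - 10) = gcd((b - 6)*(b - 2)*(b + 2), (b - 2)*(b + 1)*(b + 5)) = b - 2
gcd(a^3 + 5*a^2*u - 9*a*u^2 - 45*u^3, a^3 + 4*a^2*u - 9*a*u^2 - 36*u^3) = -a^2 + 9*u^2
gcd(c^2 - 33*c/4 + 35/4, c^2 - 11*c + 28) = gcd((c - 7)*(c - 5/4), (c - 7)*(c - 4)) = c - 7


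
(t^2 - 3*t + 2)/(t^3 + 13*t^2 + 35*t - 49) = (t - 2)/(t^2 + 14*t + 49)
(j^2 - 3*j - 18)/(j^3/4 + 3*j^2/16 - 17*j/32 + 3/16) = 32*(j^2 - 3*j - 18)/(8*j^3 + 6*j^2 - 17*j + 6)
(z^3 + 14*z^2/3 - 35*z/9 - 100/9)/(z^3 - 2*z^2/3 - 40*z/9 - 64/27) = 3*(3*z^2 + 10*z - 25)/(9*z^2 - 18*z - 16)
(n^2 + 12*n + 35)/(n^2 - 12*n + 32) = (n^2 + 12*n + 35)/(n^2 - 12*n + 32)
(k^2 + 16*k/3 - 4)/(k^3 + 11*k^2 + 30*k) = (k - 2/3)/(k*(k + 5))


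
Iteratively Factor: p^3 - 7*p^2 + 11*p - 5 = (p - 5)*(p^2 - 2*p + 1) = (p - 5)*(p - 1)*(p - 1)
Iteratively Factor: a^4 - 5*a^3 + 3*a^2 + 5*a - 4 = (a - 1)*(a^3 - 4*a^2 - a + 4) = (a - 1)*(a + 1)*(a^2 - 5*a + 4) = (a - 4)*(a - 1)*(a + 1)*(a - 1)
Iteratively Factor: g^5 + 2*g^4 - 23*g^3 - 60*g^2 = (g + 3)*(g^4 - g^3 - 20*g^2) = (g - 5)*(g + 3)*(g^3 + 4*g^2) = g*(g - 5)*(g + 3)*(g^2 + 4*g) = g^2*(g - 5)*(g + 3)*(g + 4)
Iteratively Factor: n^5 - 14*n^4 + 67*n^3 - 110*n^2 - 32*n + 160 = (n - 4)*(n^4 - 10*n^3 + 27*n^2 - 2*n - 40) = (n - 5)*(n - 4)*(n^3 - 5*n^2 + 2*n + 8) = (n - 5)*(n - 4)*(n - 2)*(n^2 - 3*n - 4) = (n - 5)*(n - 4)^2*(n - 2)*(n + 1)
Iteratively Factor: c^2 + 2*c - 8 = (c + 4)*(c - 2)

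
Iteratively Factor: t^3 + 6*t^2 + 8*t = (t + 2)*(t^2 + 4*t) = (t + 2)*(t + 4)*(t)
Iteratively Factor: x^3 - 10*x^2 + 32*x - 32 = (x - 4)*(x^2 - 6*x + 8) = (x - 4)*(x - 2)*(x - 4)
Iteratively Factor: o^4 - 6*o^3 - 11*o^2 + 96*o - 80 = (o - 1)*(o^3 - 5*o^2 - 16*o + 80) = (o - 1)*(o + 4)*(o^2 - 9*o + 20) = (o - 4)*(o - 1)*(o + 4)*(o - 5)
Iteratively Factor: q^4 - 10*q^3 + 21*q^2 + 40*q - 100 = (q - 5)*(q^3 - 5*q^2 - 4*q + 20) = (q - 5)*(q + 2)*(q^2 - 7*q + 10) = (q - 5)*(q - 2)*(q + 2)*(q - 5)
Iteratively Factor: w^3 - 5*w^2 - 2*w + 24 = (w - 3)*(w^2 - 2*w - 8) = (w - 4)*(w - 3)*(w + 2)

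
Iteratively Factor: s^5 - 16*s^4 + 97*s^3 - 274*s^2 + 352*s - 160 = (s - 1)*(s^4 - 15*s^3 + 82*s^2 - 192*s + 160) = (s - 2)*(s - 1)*(s^3 - 13*s^2 + 56*s - 80) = (s - 4)*(s - 2)*(s - 1)*(s^2 - 9*s + 20) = (s - 4)^2*(s - 2)*(s - 1)*(s - 5)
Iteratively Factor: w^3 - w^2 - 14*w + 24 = (w - 3)*(w^2 + 2*w - 8) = (w - 3)*(w - 2)*(w + 4)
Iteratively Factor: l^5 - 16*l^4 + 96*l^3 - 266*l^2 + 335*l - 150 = (l - 2)*(l^4 - 14*l^3 + 68*l^2 - 130*l + 75) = (l - 5)*(l - 2)*(l^3 - 9*l^2 + 23*l - 15) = (l - 5)*(l - 2)*(l - 1)*(l^2 - 8*l + 15) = (l - 5)^2*(l - 2)*(l - 1)*(l - 3)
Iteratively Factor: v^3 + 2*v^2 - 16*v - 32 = (v - 4)*(v^2 + 6*v + 8) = (v - 4)*(v + 2)*(v + 4)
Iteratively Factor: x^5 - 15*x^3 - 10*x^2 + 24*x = (x + 2)*(x^4 - 2*x^3 - 11*x^2 + 12*x) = (x - 1)*(x + 2)*(x^3 - x^2 - 12*x) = (x - 4)*(x - 1)*(x + 2)*(x^2 + 3*x) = (x - 4)*(x - 1)*(x + 2)*(x + 3)*(x)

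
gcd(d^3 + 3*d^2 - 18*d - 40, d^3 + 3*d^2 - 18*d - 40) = d^3 + 3*d^2 - 18*d - 40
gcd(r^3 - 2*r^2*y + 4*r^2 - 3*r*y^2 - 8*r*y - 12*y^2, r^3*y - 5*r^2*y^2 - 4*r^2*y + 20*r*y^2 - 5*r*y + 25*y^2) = 1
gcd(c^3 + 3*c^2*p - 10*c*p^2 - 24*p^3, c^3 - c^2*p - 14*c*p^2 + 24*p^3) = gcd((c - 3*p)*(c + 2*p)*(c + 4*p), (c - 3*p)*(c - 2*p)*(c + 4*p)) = -c^2 - c*p + 12*p^2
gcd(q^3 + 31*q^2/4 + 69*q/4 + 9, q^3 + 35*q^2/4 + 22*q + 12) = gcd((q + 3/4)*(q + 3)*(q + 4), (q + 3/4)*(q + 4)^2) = q^2 + 19*q/4 + 3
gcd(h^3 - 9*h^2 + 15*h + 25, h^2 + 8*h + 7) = h + 1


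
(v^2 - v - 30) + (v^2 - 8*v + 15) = 2*v^2 - 9*v - 15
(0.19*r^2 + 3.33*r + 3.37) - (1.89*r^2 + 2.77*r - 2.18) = -1.7*r^2 + 0.56*r + 5.55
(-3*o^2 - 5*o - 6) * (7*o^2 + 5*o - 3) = -21*o^4 - 50*o^3 - 58*o^2 - 15*o + 18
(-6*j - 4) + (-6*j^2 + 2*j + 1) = -6*j^2 - 4*j - 3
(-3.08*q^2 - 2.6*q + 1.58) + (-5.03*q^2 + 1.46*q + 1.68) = -8.11*q^2 - 1.14*q + 3.26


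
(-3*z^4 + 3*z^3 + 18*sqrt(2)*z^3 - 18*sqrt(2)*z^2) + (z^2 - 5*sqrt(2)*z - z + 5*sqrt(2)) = -3*z^4 + 3*z^3 + 18*sqrt(2)*z^3 - 18*sqrt(2)*z^2 + z^2 - 5*sqrt(2)*z - z + 5*sqrt(2)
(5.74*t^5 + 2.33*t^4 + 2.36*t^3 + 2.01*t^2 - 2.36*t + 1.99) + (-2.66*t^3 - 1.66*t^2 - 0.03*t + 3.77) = 5.74*t^5 + 2.33*t^4 - 0.3*t^3 + 0.35*t^2 - 2.39*t + 5.76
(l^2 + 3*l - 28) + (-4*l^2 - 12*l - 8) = -3*l^2 - 9*l - 36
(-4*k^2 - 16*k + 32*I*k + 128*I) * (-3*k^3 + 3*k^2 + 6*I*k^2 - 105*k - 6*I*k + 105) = 12*k^5 + 36*k^4 - 120*I*k^4 + 180*k^3 - 360*I*k^3 + 684*k^2 - 2880*I*k^2 - 912*k - 10080*I*k + 13440*I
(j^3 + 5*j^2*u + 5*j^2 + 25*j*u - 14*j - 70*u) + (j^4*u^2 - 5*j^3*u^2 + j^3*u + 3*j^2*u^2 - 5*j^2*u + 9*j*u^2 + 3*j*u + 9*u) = j^4*u^2 - 5*j^3*u^2 + j^3*u + j^3 + 3*j^2*u^2 + 5*j^2 + 9*j*u^2 + 28*j*u - 14*j - 61*u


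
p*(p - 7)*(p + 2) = p^3 - 5*p^2 - 14*p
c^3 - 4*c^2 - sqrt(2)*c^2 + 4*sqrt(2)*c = c*(c - 4)*(c - sqrt(2))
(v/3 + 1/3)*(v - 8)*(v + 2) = v^3/3 - 5*v^2/3 - 22*v/3 - 16/3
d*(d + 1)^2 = d^3 + 2*d^2 + d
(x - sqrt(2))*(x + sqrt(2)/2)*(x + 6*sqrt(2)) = x^3 + 11*sqrt(2)*x^2/2 - 7*x - 6*sqrt(2)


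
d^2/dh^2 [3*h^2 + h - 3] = 6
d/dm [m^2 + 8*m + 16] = 2*m + 8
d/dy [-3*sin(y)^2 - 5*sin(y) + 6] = -(6*sin(y) + 5)*cos(y)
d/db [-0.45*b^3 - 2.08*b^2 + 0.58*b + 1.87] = -1.35*b^2 - 4.16*b + 0.58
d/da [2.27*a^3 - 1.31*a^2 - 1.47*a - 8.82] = 6.81*a^2 - 2.62*a - 1.47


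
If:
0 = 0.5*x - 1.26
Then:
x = 2.52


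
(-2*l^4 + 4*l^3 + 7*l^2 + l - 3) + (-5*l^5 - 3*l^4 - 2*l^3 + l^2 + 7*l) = -5*l^5 - 5*l^4 + 2*l^3 + 8*l^2 + 8*l - 3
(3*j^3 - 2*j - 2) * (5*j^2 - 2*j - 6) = 15*j^5 - 6*j^4 - 28*j^3 - 6*j^2 + 16*j + 12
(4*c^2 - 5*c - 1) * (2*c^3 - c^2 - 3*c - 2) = 8*c^5 - 14*c^4 - 9*c^3 + 8*c^2 + 13*c + 2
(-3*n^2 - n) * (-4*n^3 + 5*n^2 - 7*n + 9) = 12*n^5 - 11*n^4 + 16*n^3 - 20*n^2 - 9*n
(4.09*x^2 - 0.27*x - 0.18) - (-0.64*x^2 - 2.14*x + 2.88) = 4.73*x^2 + 1.87*x - 3.06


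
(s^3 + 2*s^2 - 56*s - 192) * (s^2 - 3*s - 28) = s^5 - s^4 - 90*s^3 - 80*s^2 + 2144*s + 5376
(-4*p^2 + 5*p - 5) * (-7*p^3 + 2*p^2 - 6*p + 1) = 28*p^5 - 43*p^4 + 69*p^3 - 44*p^2 + 35*p - 5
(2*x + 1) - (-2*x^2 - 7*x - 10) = 2*x^2 + 9*x + 11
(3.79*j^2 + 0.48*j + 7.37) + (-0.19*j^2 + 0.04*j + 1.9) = 3.6*j^2 + 0.52*j + 9.27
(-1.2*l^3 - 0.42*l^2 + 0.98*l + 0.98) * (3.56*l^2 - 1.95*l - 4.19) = -4.272*l^5 + 0.8448*l^4 + 9.3358*l^3 + 3.3376*l^2 - 6.0172*l - 4.1062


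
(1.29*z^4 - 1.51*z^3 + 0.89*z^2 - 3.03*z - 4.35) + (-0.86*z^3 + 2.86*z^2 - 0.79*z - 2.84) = 1.29*z^4 - 2.37*z^3 + 3.75*z^2 - 3.82*z - 7.19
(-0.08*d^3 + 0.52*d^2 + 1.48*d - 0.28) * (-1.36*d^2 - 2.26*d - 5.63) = 0.1088*d^5 - 0.5264*d^4 - 2.7376*d^3 - 5.8916*d^2 - 7.6996*d + 1.5764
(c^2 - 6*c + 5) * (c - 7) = c^3 - 13*c^2 + 47*c - 35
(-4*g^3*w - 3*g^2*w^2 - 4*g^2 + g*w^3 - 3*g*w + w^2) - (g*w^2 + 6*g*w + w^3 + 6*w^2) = -4*g^3*w - 3*g^2*w^2 - 4*g^2 + g*w^3 - g*w^2 - 9*g*w - w^3 - 5*w^2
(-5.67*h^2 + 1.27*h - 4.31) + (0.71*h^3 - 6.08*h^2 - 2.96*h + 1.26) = 0.71*h^3 - 11.75*h^2 - 1.69*h - 3.05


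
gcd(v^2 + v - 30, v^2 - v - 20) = v - 5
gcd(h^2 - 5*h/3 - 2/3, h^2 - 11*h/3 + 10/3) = h - 2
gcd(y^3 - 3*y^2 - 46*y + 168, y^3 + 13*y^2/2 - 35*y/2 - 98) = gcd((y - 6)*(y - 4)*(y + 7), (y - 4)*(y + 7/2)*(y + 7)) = y^2 + 3*y - 28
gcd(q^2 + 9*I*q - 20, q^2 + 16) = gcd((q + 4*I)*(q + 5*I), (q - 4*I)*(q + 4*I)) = q + 4*I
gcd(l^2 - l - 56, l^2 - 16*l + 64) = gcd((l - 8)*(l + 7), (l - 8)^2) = l - 8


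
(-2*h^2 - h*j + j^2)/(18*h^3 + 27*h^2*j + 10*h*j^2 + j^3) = (-2*h + j)/(18*h^2 + 9*h*j + j^2)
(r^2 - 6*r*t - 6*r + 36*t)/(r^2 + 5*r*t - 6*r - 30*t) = (r - 6*t)/(r + 5*t)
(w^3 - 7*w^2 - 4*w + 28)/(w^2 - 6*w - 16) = (w^2 - 9*w + 14)/(w - 8)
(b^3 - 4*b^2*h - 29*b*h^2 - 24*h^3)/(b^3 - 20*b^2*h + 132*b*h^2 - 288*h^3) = (b^2 + 4*b*h + 3*h^2)/(b^2 - 12*b*h + 36*h^2)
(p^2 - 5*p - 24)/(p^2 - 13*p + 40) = (p + 3)/(p - 5)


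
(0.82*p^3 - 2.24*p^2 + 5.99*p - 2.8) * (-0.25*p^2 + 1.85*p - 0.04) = -0.205*p^5 + 2.077*p^4 - 5.6743*p^3 + 11.8711*p^2 - 5.4196*p + 0.112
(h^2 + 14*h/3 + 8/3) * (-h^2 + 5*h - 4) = -h^4 + h^3/3 + 50*h^2/3 - 16*h/3 - 32/3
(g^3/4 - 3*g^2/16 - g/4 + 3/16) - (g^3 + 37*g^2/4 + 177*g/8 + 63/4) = -3*g^3/4 - 151*g^2/16 - 179*g/8 - 249/16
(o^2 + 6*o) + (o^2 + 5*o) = 2*o^2 + 11*o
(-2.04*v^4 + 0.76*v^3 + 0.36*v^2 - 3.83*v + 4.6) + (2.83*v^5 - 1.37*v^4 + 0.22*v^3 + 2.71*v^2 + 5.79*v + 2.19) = 2.83*v^5 - 3.41*v^4 + 0.98*v^3 + 3.07*v^2 + 1.96*v + 6.79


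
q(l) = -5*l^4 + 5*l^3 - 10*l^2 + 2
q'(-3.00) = 735.00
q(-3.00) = -628.00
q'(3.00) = -465.00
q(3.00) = -358.00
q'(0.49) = -8.55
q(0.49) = -0.10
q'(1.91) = -122.84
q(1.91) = -66.18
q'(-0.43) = 12.96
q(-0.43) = -0.42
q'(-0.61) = 22.32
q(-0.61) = -3.55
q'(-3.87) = 1461.27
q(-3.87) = -1559.11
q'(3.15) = -539.28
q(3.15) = -433.23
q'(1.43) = -56.41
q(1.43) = -24.74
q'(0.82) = -17.34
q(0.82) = -4.23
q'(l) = -20*l^3 + 15*l^2 - 20*l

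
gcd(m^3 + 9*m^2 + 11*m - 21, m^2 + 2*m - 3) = m^2 + 2*m - 3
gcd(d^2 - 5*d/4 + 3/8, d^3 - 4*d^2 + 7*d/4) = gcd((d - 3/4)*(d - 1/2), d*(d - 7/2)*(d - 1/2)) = d - 1/2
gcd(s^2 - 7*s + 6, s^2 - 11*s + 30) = s - 6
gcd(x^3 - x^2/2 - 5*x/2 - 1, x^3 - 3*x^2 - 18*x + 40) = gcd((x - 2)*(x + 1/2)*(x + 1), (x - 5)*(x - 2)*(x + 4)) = x - 2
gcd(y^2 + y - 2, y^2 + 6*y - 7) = y - 1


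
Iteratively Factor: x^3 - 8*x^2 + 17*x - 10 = (x - 2)*(x^2 - 6*x + 5) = (x - 5)*(x - 2)*(x - 1)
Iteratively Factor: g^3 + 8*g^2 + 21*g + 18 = (g + 2)*(g^2 + 6*g + 9) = (g + 2)*(g + 3)*(g + 3)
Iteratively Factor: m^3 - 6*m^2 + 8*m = (m)*(m^2 - 6*m + 8) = m*(m - 4)*(m - 2)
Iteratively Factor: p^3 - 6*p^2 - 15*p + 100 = (p + 4)*(p^2 - 10*p + 25) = (p - 5)*(p + 4)*(p - 5)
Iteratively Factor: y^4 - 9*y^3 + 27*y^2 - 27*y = (y - 3)*(y^3 - 6*y^2 + 9*y) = y*(y - 3)*(y^2 - 6*y + 9) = y*(y - 3)^2*(y - 3)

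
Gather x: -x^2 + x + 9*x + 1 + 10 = -x^2 + 10*x + 11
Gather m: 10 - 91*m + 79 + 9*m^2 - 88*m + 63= 9*m^2 - 179*m + 152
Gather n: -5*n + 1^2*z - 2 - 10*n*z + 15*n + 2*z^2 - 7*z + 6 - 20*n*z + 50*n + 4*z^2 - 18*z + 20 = n*(60 - 30*z) + 6*z^2 - 24*z + 24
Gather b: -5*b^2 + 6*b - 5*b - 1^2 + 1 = -5*b^2 + b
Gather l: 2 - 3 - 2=-3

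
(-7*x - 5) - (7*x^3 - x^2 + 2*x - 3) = -7*x^3 + x^2 - 9*x - 2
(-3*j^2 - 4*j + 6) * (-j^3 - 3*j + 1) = 3*j^5 + 4*j^4 + 3*j^3 + 9*j^2 - 22*j + 6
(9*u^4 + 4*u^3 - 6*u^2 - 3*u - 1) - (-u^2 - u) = 9*u^4 + 4*u^3 - 5*u^2 - 2*u - 1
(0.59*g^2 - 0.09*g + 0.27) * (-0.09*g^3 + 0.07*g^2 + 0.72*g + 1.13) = -0.0531*g^5 + 0.0494*g^4 + 0.3942*g^3 + 0.6208*g^2 + 0.0927*g + 0.3051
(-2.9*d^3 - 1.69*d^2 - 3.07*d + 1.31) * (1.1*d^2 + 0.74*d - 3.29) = -3.19*d^5 - 4.005*d^4 + 4.9134*d^3 + 4.7293*d^2 + 11.0697*d - 4.3099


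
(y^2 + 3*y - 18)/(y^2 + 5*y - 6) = (y - 3)/(y - 1)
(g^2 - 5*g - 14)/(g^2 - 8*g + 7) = (g + 2)/(g - 1)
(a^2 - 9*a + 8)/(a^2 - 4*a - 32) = (a - 1)/(a + 4)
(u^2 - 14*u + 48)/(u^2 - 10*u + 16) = (u - 6)/(u - 2)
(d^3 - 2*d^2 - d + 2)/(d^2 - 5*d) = (d^3 - 2*d^2 - d + 2)/(d*(d - 5))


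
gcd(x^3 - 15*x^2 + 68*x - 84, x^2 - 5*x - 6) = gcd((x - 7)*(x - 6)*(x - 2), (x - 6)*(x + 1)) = x - 6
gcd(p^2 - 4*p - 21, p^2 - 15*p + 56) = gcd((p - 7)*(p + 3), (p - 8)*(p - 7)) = p - 7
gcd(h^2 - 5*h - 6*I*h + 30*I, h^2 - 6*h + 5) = h - 5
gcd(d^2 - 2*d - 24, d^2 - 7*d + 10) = 1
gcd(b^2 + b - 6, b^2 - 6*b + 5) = 1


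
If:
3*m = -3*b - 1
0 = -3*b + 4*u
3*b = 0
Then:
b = 0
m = -1/3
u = 0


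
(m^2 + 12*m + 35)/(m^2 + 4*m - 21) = (m + 5)/(m - 3)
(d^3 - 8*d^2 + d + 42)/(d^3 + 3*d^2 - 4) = (d^2 - 10*d + 21)/(d^2 + d - 2)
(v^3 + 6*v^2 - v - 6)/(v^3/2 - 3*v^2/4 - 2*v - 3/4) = 4*(v^2 + 5*v - 6)/(2*v^2 - 5*v - 3)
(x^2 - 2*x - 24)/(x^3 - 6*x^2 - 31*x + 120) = (x^2 - 2*x - 24)/(x^3 - 6*x^2 - 31*x + 120)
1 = 1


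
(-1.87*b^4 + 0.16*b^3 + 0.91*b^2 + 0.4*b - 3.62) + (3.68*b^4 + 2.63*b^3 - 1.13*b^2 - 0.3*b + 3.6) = 1.81*b^4 + 2.79*b^3 - 0.22*b^2 + 0.1*b - 0.02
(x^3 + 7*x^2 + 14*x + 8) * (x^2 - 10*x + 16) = x^5 - 3*x^4 - 40*x^3 - 20*x^2 + 144*x + 128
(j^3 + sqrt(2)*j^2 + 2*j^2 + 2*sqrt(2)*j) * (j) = j^4 + sqrt(2)*j^3 + 2*j^3 + 2*sqrt(2)*j^2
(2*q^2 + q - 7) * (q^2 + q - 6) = 2*q^4 + 3*q^3 - 18*q^2 - 13*q + 42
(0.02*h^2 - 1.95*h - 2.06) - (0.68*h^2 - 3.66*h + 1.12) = -0.66*h^2 + 1.71*h - 3.18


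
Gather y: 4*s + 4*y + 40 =4*s + 4*y + 40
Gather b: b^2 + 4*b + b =b^2 + 5*b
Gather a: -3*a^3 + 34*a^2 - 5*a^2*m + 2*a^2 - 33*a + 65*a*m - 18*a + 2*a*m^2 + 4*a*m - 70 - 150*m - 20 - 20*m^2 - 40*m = -3*a^3 + a^2*(36 - 5*m) + a*(2*m^2 + 69*m - 51) - 20*m^2 - 190*m - 90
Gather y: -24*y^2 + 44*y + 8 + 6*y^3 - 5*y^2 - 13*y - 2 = 6*y^3 - 29*y^2 + 31*y + 6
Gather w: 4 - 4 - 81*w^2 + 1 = 1 - 81*w^2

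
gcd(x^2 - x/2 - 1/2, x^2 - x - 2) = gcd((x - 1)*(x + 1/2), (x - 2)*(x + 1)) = 1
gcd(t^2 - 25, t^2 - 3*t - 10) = t - 5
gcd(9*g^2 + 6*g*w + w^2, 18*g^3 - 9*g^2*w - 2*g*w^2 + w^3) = 3*g + w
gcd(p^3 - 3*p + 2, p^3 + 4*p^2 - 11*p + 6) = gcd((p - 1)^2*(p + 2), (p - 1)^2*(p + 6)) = p^2 - 2*p + 1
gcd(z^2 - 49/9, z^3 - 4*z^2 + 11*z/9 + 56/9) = z - 7/3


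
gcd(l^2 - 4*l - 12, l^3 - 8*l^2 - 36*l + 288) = l - 6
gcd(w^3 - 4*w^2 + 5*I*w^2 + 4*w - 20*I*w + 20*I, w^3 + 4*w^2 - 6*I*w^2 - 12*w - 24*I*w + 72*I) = w - 2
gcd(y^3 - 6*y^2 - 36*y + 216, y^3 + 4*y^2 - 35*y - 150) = y - 6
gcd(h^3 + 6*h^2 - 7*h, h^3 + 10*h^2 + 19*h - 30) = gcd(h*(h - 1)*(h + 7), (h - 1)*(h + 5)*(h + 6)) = h - 1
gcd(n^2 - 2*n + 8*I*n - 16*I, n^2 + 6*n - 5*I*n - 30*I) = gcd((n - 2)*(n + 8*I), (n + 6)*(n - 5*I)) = 1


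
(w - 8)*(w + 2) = w^2 - 6*w - 16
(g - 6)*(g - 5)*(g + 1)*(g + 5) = g^4 - 5*g^3 - 31*g^2 + 125*g + 150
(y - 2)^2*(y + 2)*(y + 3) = y^4 + y^3 - 10*y^2 - 4*y + 24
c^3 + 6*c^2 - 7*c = c*(c - 1)*(c + 7)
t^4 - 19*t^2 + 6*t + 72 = (t - 3)^2*(t + 2)*(t + 4)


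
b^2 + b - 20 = (b - 4)*(b + 5)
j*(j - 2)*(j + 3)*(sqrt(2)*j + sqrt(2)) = sqrt(2)*j^4 + 2*sqrt(2)*j^3 - 5*sqrt(2)*j^2 - 6*sqrt(2)*j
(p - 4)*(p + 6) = p^2 + 2*p - 24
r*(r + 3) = r^2 + 3*r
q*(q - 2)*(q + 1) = q^3 - q^2 - 2*q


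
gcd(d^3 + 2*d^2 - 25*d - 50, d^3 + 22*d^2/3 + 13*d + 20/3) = d + 5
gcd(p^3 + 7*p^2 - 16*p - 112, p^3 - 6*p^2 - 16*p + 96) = p^2 - 16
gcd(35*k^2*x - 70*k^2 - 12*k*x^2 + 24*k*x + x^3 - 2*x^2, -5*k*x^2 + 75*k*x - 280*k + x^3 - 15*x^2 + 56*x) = -5*k + x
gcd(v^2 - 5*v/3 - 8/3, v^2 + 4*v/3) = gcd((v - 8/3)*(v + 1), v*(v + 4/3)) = 1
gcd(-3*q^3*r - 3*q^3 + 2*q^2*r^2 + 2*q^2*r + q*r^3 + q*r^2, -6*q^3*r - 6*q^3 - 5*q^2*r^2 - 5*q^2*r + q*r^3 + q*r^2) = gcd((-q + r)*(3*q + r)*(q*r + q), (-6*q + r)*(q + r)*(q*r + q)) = q*r + q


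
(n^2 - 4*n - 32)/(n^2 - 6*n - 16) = (n + 4)/(n + 2)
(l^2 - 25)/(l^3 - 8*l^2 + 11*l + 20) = (l + 5)/(l^2 - 3*l - 4)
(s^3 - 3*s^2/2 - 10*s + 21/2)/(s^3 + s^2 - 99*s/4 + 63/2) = 2*(s^2 + 2*s - 3)/(2*s^2 + 9*s - 18)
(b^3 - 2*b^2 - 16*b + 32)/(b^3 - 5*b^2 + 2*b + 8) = (b + 4)/(b + 1)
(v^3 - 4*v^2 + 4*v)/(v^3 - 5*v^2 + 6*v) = (v - 2)/(v - 3)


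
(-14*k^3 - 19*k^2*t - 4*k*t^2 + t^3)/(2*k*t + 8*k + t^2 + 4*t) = (-7*k^2 - 6*k*t + t^2)/(t + 4)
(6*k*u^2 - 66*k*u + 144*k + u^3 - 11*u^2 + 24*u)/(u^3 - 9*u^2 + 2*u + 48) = (6*k + u)/(u + 2)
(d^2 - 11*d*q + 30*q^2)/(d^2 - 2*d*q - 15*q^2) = (d - 6*q)/(d + 3*q)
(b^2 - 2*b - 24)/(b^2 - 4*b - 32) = (b - 6)/(b - 8)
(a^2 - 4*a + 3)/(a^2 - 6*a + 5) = (a - 3)/(a - 5)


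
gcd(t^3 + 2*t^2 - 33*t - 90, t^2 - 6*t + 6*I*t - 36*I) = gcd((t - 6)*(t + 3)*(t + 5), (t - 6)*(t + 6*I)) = t - 6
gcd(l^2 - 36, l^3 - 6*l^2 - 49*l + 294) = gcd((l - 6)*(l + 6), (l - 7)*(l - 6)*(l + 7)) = l - 6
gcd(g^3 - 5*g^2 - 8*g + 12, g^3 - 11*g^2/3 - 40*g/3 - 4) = g^2 - 4*g - 12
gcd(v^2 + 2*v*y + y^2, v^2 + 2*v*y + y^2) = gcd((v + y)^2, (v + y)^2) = v^2 + 2*v*y + y^2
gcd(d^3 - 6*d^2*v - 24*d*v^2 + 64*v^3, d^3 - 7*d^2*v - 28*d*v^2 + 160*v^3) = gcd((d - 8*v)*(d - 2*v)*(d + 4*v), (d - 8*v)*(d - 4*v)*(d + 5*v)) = -d + 8*v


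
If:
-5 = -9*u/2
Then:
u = 10/9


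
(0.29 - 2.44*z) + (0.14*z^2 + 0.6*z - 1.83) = 0.14*z^2 - 1.84*z - 1.54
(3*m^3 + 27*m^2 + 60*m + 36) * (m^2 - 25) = 3*m^5 + 27*m^4 - 15*m^3 - 639*m^2 - 1500*m - 900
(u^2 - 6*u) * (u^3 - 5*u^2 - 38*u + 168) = u^5 - 11*u^4 - 8*u^3 + 396*u^2 - 1008*u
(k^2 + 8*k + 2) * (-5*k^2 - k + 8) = -5*k^4 - 41*k^3 - 10*k^2 + 62*k + 16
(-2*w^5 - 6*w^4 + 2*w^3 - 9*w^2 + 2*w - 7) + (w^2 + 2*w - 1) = -2*w^5 - 6*w^4 + 2*w^3 - 8*w^2 + 4*w - 8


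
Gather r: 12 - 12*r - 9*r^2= -9*r^2 - 12*r + 12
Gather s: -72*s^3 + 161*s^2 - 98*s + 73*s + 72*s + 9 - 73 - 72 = -72*s^3 + 161*s^2 + 47*s - 136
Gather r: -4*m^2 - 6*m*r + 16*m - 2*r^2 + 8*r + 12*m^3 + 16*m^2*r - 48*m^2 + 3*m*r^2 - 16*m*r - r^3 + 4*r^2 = 12*m^3 - 52*m^2 + 16*m - r^3 + r^2*(3*m + 2) + r*(16*m^2 - 22*m + 8)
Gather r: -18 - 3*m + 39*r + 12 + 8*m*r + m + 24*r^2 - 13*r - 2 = -2*m + 24*r^2 + r*(8*m + 26) - 8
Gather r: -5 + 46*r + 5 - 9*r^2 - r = -9*r^2 + 45*r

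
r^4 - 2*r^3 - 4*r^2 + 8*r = r*(r - 2)^2*(r + 2)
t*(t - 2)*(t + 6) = t^3 + 4*t^2 - 12*t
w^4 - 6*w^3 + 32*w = w*(w - 4)^2*(w + 2)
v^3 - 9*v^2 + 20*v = v*(v - 5)*(v - 4)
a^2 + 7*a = a*(a + 7)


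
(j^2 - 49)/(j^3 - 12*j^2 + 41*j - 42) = (j + 7)/(j^2 - 5*j + 6)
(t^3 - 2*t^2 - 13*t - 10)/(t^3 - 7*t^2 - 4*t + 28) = (t^2 - 4*t - 5)/(t^2 - 9*t + 14)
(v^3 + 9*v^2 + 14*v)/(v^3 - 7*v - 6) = v*(v + 7)/(v^2 - 2*v - 3)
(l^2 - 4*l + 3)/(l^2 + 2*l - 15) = (l - 1)/(l + 5)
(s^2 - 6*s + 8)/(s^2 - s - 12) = (s - 2)/(s + 3)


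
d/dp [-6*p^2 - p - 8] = -12*p - 1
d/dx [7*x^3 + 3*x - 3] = 21*x^2 + 3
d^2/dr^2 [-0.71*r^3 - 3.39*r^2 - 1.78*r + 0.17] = -4.26*r - 6.78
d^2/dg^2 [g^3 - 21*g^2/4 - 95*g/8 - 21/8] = 6*g - 21/2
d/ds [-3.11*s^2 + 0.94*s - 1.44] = 0.94 - 6.22*s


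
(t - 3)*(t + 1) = t^2 - 2*t - 3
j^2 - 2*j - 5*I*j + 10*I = (j - 2)*(j - 5*I)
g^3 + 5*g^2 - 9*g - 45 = (g - 3)*(g + 3)*(g + 5)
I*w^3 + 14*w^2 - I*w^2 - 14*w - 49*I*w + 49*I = (w - 7*I)^2*(I*w - I)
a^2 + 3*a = a*(a + 3)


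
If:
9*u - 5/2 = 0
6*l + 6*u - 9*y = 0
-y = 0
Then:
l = -5/18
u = 5/18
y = 0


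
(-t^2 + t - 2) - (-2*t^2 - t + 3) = t^2 + 2*t - 5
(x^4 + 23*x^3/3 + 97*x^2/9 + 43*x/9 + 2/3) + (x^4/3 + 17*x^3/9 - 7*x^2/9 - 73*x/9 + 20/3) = 4*x^4/3 + 86*x^3/9 + 10*x^2 - 10*x/3 + 22/3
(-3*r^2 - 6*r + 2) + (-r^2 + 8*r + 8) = -4*r^2 + 2*r + 10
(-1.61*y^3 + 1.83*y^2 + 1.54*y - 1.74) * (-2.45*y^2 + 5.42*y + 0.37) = 3.9445*y^5 - 13.2097*y^4 + 5.5499*y^3 + 13.2869*y^2 - 8.861*y - 0.6438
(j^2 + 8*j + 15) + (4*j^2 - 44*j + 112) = 5*j^2 - 36*j + 127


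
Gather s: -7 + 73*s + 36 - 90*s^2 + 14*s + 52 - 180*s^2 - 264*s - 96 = -270*s^2 - 177*s - 15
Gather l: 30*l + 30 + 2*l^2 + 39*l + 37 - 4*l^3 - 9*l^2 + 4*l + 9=-4*l^3 - 7*l^2 + 73*l + 76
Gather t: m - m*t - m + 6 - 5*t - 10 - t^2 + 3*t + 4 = -t^2 + t*(-m - 2)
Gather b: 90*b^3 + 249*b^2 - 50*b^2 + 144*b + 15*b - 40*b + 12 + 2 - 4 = 90*b^3 + 199*b^2 + 119*b + 10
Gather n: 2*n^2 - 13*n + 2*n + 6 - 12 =2*n^2 - 11*n - 6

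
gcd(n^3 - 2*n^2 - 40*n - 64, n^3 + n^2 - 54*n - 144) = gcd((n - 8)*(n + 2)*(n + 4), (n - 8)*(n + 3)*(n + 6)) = n - 8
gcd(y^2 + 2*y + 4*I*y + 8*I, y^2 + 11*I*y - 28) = y + 4*I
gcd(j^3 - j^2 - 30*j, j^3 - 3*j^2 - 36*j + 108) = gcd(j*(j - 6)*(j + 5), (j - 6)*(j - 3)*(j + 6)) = j - 6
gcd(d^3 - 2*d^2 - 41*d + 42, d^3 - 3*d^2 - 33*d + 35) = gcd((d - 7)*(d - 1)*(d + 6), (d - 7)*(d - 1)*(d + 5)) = d^2 - 8*d + 7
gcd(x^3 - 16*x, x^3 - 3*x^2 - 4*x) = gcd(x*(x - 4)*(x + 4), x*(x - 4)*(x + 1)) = x^2 - 4*x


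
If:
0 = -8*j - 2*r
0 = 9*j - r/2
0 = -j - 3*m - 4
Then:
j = 0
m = -4/3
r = 0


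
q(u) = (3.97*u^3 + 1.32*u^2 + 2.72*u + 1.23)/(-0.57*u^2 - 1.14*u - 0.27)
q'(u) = (1.14*u + 1.14)*(3.97*u^3 + 1.32*u^2 + 2.72*u + 1.23)/(-0.57*u^2 - 1.14*u - 0.27)^2 + (11.91*u^2 + 2.64*u + 2.72)/(-0.57*u^2 - 1.14*u - 0.27) = (-2.2629*u^4 - 9.0516*u^3 - 3.1701*u^2 + 0.6894*u + 0.6678)/(0.3249*u^4 + 1.2996*u^3 + 1.6074*u^2 + 0.6156*u + 0.0729)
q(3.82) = -19.48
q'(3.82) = -6.15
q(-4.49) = 51.75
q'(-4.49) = -3.78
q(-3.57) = 49.73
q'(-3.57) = 0.17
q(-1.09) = -17.97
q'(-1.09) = 53.61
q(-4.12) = 50.53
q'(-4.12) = -2.72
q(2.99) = -14.51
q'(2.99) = -5.82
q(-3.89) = 50.01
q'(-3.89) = -1.78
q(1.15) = -5.20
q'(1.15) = -3.75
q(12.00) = -73.77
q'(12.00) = -6.83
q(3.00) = -14.56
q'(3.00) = -5.83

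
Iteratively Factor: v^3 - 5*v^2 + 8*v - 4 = (v - 2)*(v^2 - 3*v + 2) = (v - 2)^2*(v - 1)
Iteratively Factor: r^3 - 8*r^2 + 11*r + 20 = (r + 1)*(r^2 - 9*r + 20) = (r - 5)*(r + 1)*(r - 4)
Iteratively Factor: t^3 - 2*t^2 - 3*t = (t + 1)*(t^2 - 3*t) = (t - 3)*(t + 1)*(t)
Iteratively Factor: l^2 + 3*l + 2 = (l + 1)*(l + 2)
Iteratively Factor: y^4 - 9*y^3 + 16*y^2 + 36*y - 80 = (y - 4)*(y^3 - 5*y^2 - 4*y + 20) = (y - 5)*(y - 4)*(y^2 - 4) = (y - 5)*(y - 4)*(y - 2)*(y + 2)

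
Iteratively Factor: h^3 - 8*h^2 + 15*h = (h - 3)*(h^2 - 5*h) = h*(h - 3)*(h - 5)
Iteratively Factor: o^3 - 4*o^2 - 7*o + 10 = (o + 2)*(o^2 - 6*o + 5) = (o - 5)*(o + 2)*(o - 1)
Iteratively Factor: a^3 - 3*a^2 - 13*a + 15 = (a + 3)*(a^2 - 6*a + 5) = (a - 1)*(a + 3)*(a - 5)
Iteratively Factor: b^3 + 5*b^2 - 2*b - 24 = (b - 2)*(b^2 + 7*b + 12) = (b - 2)*(b + 3)*(b + 4)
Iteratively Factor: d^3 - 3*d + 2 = (d + 2)*(d^2 - 2*d + 1) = (d - 1)*(d + 2)*(d - 1)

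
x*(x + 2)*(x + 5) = x^3 + 7*x^2 + 10*x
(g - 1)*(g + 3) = g^2 + 2*g - 3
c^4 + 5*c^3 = c^3*(c + 5)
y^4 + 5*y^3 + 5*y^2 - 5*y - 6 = (y - 1)*(y + 1)*(y + 2)*(y + 3)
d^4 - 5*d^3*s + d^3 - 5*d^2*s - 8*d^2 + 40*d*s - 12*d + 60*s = (d - 3)*(d + 2)^2*(d - 5*s)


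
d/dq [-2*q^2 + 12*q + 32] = 12 - 4*q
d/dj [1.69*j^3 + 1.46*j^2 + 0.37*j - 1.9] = 5.07*j^2 + 2.92*j + 0.37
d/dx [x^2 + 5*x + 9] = 2*x + 5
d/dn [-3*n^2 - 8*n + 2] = -6*n - 8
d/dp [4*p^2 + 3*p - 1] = 8*p + 3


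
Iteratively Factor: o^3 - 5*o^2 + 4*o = (o)*(o^2 - 5*o + 4) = o*(o - 1)*(o - 4)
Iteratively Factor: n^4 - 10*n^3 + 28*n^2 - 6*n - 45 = (n - 3)*(n^3 - 7*n^2 + 7*n + 15) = (n - 5)*(n - 3)*(n^2 - 2*n - 3) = (n - 5)*(n - 3)^2*(n + 1)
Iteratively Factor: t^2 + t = (t)*(t + 1)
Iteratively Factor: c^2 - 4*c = (c)*(c - 4)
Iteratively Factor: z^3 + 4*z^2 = (z)*(z^2 + 4*z) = z*(z + 4)*(z)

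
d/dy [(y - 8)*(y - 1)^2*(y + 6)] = 4*y^3 - 12*y^2 - 86*y + 94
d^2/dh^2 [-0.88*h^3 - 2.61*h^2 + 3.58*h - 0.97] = -5.28*h - 5.22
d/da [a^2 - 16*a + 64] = 2*a - 16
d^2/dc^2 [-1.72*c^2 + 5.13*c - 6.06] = -3.44000000000000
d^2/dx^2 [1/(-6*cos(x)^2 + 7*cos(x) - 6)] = (-144*sin(x)^4 - 23*sin(x)^2 - 399*cos(x)/2 + 63*cos(3*x)/2 + 193)/(6*sin(x)^2 + 7*cos(x) - 12)^3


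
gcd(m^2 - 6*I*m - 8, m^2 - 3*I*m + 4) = m - 4*I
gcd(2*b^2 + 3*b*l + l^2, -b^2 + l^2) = b + l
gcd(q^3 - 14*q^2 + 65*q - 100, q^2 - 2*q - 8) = q - 4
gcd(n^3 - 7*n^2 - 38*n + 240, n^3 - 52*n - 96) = n^2 - 2*n - 48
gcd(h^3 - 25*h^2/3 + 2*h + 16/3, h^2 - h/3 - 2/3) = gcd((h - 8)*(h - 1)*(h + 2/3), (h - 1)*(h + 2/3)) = h^2 - h/3 - 2/3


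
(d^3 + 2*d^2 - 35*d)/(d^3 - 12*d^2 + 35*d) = (d + 7)/(d - 7)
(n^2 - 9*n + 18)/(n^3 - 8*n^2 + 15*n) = (n - 6)/(n*(n - 5))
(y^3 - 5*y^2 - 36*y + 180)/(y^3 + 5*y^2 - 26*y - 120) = (y - 6)/(y + 4)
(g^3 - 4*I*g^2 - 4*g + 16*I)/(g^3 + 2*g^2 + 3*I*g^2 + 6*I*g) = (g^2 - 2*g*(1 + 2*I) + 8*I)/(g*(g + 3*I))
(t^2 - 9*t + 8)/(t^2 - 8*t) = (t - 1)/t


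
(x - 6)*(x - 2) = x^2 - 8*x + 12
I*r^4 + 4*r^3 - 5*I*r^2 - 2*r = r*(r - 2*I)*(r - I)*(I*r + 1)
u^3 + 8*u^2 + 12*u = u*(u + 2)*(u + 6)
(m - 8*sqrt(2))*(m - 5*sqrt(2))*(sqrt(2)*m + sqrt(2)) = sqrt(2)*m^3 - 26*m^2 + sqrt(2)*m^2 - 26*m + 80*sqrt(2)*m + 80*sqrt(2)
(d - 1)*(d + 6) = d^2 + 5*d - 6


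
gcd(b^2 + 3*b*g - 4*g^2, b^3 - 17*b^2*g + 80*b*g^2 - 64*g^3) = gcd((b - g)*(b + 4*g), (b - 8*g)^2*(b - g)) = b - g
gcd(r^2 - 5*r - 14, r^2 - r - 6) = r + 2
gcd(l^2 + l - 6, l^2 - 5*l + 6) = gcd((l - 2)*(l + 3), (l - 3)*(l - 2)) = l - 2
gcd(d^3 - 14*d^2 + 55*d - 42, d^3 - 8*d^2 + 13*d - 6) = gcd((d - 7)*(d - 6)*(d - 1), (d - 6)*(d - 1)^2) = d^2 - 7*d + 6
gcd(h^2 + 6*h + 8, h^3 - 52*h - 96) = h + 2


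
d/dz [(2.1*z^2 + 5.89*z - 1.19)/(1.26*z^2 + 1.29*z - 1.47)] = (-4.7124*z^2 - 3.1752*z - 7.1232)/(1.5876*z^4 + 3.2508*z^3 - 2.0403*z^2 - 3.7926*z + 2.1609)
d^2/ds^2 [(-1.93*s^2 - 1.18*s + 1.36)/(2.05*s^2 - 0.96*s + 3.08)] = (-17.51438*s^3 + 107.40852*s^2 + 28.64424*s - 58.26288)/(8.615125*s^6 - 12.1032*s^5 + 44.49894*s^4 - 37.253376*s^3 + 66.856944*s^2 - 27.320832*s + 29.218112)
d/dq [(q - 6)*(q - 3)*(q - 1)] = 3*q^2 - 20*q + 27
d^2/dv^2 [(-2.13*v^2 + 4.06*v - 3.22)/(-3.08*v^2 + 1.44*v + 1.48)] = (-58.135616*v^3 + 241.5336*v^2 - 196.730688*v + 69.346528)/(29.218112*v^6 - 40.981248*v^5 - 22.959552*v^4 + 36.398592*v^3 + 11.032512*v^2 - 9.462528*v - 3.241792)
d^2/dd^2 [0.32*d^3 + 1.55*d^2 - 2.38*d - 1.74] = 1.92*d + 3.1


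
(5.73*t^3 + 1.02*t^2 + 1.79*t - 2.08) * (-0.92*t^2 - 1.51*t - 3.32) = -5.2716*t^5 - 9.5907*t^4 - 22.2106*t^3 - 4.1757*t^2 - 2.802*t + 6.9056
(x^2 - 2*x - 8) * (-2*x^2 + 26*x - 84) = -2*x^4 + 30*x^3 - 120*x^2 - 40*x + 672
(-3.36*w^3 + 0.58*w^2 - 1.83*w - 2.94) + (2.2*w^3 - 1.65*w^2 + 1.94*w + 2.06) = -1.16*w^3 - 1.07*w^2 + 0.11*w - 0.88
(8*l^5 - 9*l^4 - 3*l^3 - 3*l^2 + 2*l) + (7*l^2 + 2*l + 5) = 8*l^5 - 9*l^4 - 3*l^3 + 4*l^2 + 4*l + 5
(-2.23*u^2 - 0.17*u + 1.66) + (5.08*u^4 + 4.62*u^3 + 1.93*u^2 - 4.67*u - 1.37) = 5.08*u^4 + 4.62*u^3 - 0.3*u^2 - 4.84*u + 0.29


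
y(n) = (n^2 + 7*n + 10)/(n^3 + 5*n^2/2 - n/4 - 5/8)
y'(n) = (2*n + 7)/(n^3 + 5*n^2/2 - n/4 - 5/8) + (-3*n^2 - 5*n + 1/4)*(n^2 + 7*n + 10)/(n^3 + 5*n^2/2 - n/4 - 5/8)^2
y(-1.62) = 0.61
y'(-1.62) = 1.94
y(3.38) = 0.69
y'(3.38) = -0.32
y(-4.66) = 0.02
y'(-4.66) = 0.07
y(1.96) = 1.72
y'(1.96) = -1.58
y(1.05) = 6.10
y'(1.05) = -13.73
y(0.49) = -461.81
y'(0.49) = -45829.87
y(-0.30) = -22.70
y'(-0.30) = 77.26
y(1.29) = 3.86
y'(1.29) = -6.28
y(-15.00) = -0.05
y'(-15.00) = 0.00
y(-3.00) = 0.46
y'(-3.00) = 1.00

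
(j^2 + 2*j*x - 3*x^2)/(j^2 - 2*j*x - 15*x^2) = (-j + x)/(-j + 5*x)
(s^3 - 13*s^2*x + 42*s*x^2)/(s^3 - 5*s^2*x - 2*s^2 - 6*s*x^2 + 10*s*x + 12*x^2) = s*(s - 7*x)/(s^2 + s*x - 2*s - 2*x)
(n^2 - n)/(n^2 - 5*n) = (n - 1)/(n - 5)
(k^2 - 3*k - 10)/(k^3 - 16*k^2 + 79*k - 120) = (k + 2)/(k^2 - 11*k + 24)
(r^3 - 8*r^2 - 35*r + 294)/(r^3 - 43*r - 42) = (r - 7)/(r + 1)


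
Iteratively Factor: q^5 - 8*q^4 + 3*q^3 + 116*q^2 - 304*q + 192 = (q + 4)*(q^4 - 12*q^3 + 51*q^2 - 88*q + 48) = (q - 4)*(q + 4)*(q^3 - 8*q^2 + 19*q - 12) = (q - 4)*(q - 3)*(q + 4)*(q^2 - 5*q + 4) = (q - 4)^2*(q - 3)*(q + 4)*(q - 1)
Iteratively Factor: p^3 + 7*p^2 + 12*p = (p + 4)*(p^2 + 3*p) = p*(p + 4)*(p + 3)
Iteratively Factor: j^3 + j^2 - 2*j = (j + 2)*(j^2 - j) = (j - 1)*(j + 2)*(j)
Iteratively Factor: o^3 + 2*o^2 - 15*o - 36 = (o + 3)*(o^2 - o - 12) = (o - 4)*(o + 3)*(o + 3)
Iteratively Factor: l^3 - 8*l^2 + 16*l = (l - 4)*(l^2 - 4*l) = (l - 4)^2*(l)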